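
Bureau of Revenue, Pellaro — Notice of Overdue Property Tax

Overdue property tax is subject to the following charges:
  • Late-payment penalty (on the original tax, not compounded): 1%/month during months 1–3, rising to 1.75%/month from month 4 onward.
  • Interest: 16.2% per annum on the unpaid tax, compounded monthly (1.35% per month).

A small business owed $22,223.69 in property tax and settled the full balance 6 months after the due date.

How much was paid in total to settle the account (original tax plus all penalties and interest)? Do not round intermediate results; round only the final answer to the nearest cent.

Penalty, months 1–3: 3 × 1% × $22,223.69 = $666.71…
Penalty, months 4–6: 3 × 1.75% × $22,223.69 = $1,166.74…
Interest: $22,223.69 × ((1 + 0.0135)^6 − 1) = $22,223.69 × 0.0837835… = $1,861.9776…
Total = $22,223.69 + $1,833.4544… + $1,861.9776… = $25,919.12

$25,919.12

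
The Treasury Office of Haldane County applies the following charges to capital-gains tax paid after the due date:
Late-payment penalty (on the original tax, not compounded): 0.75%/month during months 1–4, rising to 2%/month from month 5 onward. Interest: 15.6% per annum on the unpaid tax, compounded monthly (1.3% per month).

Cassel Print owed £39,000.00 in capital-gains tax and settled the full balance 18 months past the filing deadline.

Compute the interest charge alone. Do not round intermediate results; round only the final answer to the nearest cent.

£10,207.88

Interest: £39,000.00 × ((1 + 0.013)^18 − 1) = £39,000.00 × 0.2617404… = £10,207.8764…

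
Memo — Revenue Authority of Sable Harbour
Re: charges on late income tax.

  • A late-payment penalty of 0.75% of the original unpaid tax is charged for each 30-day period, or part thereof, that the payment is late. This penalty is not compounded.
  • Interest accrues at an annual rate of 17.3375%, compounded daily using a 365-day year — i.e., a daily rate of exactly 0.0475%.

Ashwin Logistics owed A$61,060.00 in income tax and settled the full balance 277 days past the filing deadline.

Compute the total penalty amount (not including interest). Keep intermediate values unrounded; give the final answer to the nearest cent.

Penalty periods: ⌈277/30⌉ = 10; penalty = 10 × 0.75% × A$61,060.00 = A$4,579.50

A$4,579.50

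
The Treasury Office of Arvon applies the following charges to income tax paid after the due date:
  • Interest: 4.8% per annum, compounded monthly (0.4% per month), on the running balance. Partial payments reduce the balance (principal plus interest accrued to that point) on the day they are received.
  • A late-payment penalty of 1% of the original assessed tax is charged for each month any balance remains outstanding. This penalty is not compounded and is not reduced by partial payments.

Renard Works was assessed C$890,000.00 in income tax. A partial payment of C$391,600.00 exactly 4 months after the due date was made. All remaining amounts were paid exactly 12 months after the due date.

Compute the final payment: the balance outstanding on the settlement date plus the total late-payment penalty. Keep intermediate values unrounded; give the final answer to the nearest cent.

C$636,164.44

Balance at month 4: C$890,000.0000 × (1 + 0.004)^4 = C$904,325.6681…
After C$391,600.00 payment: C$904,325.6681… − C$391,600.00 = C$512,725.6681…
Balance at month 12: C$512,725.6681… × (1 + 0.004)^8 = C$529,364.4374…
Penalty: 12 × 1% × C$890,000.00 = C$106,800.00
Final settlement = outstanding balance + penalty = C$529,364.4374… + C$106,800.00 = C$636,164.44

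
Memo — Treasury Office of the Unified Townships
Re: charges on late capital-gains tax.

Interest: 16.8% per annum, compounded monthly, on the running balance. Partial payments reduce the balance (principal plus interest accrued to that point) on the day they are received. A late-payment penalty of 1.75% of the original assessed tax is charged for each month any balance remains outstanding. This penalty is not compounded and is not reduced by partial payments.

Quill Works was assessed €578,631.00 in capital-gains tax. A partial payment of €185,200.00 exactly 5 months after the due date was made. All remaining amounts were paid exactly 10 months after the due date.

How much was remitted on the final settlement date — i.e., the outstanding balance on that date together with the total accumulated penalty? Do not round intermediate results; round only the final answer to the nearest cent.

Monthly rate = 16.8% ÷ 12 = 1.4%
Balance at month 5: €578,631.0000 × (1 + 0.014)^5 = €620,285.2758…
After €185,200.00 payment: €620,285.2758… − €185,200.00 = €435,085.2758…
Balance at month 10: €435,085.2758… × (1 + 0.014)^5 = €466,406.0348…
Penalty: 10 × 1.75% × €578,631.00 = €101,260.43…
Final settlement = outstanding balance + penalty = €466,406.0348… + €101,260.43… = €567,666.46

€567,666.46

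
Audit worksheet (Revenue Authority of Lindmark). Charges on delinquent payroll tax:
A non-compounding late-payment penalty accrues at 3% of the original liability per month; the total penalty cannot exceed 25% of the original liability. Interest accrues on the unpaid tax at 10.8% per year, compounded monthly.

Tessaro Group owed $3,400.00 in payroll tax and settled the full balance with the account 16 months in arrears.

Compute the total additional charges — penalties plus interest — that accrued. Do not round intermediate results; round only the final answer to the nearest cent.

Penalty (uncapped): 16 × 3% × $3,400.00 = $1,632.00; cap = 25% × $3,400.00 = $850.00 → penalty = $850.00
Interest (10.8%/yr ÷ 12 = 0.9%/month): $3,400.00 × ((1 + 0.009)^16 − 1) = $524.0775…
Penalties + interest = $850.0000 + $524.0775… = $1,374.08

$1,374.08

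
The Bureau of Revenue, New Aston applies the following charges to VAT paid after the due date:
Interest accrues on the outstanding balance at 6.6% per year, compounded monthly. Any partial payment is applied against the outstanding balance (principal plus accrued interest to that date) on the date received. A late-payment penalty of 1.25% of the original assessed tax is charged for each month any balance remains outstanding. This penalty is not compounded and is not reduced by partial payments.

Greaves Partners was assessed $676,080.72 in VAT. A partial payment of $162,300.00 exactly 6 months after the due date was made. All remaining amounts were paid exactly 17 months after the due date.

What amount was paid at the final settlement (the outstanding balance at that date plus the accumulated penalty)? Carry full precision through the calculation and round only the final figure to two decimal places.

$713,427.12

Monthly rate = 6.6% ÷ 12 = 0.55%
Balance at month 6: $676,080.7200 × (1 + 0.0055)^6 = $698,700.4143…
After $162,300.00 payment: $698,700.4143… − $162,300.00 = $536,400.4143…
Balance at month 17: $536,400.4143… × (1 + 0.0055)^11 = $569,759.9640…
Penalty: 17 × 1.25% × $676,080.72 = $143,667.15…
Final settlement = outstanding balance + penalty = $569,759.9640… + $143,667.15… = $713,427.12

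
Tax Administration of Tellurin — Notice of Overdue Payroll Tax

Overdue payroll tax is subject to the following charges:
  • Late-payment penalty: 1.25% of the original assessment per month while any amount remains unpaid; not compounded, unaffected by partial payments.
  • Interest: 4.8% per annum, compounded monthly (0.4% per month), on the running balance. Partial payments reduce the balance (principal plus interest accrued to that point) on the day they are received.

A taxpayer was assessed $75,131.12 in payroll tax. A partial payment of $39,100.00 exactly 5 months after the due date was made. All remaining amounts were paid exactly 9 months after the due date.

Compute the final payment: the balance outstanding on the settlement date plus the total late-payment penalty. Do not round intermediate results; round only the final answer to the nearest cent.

Balance at month 5: $75,131.1200 × (1 + 0.004)^5 = $76,645.8116…
After $39,100.00 payment: $76,645.8116… − $39,100.00 = $37,545.8116…
Balance at month 9: $37,545.8116… × (1 + 0.004)^4 = $38,150.1586…
Penalty: 9 × 1.25% × $75,131.12 = $8,452.25…
Final settlement = outstanding balance + penalty = $38,150.1586… + $8,452.25… = $46,602.41

$46,602.41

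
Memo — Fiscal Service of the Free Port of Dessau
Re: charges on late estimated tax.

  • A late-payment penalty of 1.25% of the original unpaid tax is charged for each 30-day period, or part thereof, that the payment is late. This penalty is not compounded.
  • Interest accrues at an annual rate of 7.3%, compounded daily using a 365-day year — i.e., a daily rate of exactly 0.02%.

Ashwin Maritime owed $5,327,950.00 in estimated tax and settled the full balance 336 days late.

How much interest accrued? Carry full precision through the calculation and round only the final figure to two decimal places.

$370,304.10

Interest: $5,327,950.00 × ((1 + 0.0002)^336 − 1) = $5,327,950.00 × 0.06950217… = $370,304.1002…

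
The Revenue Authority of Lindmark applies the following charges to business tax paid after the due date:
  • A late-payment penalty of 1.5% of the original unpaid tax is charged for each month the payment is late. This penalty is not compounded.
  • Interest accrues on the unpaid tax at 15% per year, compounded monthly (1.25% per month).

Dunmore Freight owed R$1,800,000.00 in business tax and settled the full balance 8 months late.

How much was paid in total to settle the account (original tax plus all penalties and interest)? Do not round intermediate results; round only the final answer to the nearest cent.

R$2,204,074.98

Late-payment penalty = 1.5% × R$1,800,000.00 × 8 mo = R$216,000.00
Interest: R$1,800,000.00 × ((1 + 0.0125)^8 − 1) = R$1,800,000.00 × 0.1044861… = R$188,074.9821…
Total = R$1,800,000.00 + R$216,000.0000 + R$188,074.9821… = R$2,204,074.98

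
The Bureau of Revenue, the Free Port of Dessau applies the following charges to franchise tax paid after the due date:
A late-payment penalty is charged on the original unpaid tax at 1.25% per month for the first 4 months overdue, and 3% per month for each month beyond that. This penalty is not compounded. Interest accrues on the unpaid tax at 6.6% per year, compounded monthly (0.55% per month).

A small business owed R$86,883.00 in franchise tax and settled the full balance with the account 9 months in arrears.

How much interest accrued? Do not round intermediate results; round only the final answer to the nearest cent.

R$4,396.55

Interest: R$86,883.00 × ((1 + 0.0055)^9 − 1) = R$86,883.00 × 0.0506031… = R$4,396.5484…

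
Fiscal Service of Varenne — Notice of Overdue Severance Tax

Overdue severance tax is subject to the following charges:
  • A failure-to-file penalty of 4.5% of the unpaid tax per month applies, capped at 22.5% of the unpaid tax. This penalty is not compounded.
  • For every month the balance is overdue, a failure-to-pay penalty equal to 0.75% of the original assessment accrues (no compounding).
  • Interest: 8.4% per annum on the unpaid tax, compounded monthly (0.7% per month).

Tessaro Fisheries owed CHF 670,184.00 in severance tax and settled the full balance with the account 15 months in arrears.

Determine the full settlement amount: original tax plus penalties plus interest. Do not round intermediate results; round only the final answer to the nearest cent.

Failure-to-file: 15 × 4.5% × CHF 670,184.00 = CHF 452,374.20, capped at 22.5% × CHF 670,184.00 = CHF 150,791.40
Failure-to-pay penalty = 0.75% × CHF 670,184.00 × 15 mo = CHF 75,395.70
Interest: CHF 670,184.00 × ((1 + 0.007)^15 − 1) = CHF 670,184.00 × 0.1103044… = CHF 73,924.2396…
Total = CHF 670,184.00 + CHF 226,187.1000 + CHF 73,924.2396… = CHF 970,295.34

CHF 970,295.34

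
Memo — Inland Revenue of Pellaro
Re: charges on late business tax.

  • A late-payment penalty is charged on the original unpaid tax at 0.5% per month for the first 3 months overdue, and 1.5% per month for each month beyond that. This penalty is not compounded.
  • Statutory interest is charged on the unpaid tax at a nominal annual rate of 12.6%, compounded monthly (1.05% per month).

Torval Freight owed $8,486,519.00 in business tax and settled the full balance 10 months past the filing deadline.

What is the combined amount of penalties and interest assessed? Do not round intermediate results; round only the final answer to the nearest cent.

$1,952,771.36

Penalty, months 1–3: 3 × 0.5% × $8,486,519.00 = $127,297.79…
Penalty, months 4–10: 7 × 1.5% × $8,486,519.00 = $891,084.50…
Interest: $8,486,519.00 × ((1 + 0.0105)^10 − 1) = $8,486,519.00 × 0.1101028… = $934,389.0799…
Penalties + interest = $1,018,382.2800 + $934,389.0799… = $1,952,771.36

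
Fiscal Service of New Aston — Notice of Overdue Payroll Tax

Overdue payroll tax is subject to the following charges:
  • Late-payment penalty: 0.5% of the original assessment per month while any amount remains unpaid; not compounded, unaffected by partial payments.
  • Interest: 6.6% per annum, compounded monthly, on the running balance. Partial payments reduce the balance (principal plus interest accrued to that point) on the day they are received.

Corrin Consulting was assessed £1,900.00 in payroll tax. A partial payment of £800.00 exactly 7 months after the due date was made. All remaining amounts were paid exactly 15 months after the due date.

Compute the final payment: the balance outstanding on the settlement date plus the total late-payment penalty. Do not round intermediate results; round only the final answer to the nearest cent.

£1,369.55

Monthly rate = 6.6% ÷ 12 = 0.55%
Balance at month 7: £1,900.0000 × (1 + 0.0055)^7 = £1,974.3681…
After £800.00 payment: £1,974.3681… − £800.00 = £1,174.3681…
Balance at month 15: £1,174.3681… × (1 + 0.0055)^8 = £1,227.0460…
Penalty: 15 × 0.5% × £1,900.00 = £142.50
Final settlement = outstanding balance + penalty = £1,227.0460… + £142.50 = £1,369.55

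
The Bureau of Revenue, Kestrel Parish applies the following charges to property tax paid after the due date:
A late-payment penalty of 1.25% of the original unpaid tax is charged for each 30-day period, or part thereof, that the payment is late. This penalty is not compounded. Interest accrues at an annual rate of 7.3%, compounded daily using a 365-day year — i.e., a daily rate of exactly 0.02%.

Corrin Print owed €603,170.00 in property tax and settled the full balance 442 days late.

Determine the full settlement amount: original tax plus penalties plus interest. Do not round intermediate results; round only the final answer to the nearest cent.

Penalty periods: ⌈442/30⌉ = 15; penalty = 15 × 1.25% × €603,170.00 = €113,094.38…
Interest: €603,170.00 × ((1 + 0.0002)^442 − 1) = €603,170.00 × 0.09241535… = €55,742.1660…
Total = €603,170.00 + €113,094.3750 + €55,742.1660… = €772,006.54

€772,006.54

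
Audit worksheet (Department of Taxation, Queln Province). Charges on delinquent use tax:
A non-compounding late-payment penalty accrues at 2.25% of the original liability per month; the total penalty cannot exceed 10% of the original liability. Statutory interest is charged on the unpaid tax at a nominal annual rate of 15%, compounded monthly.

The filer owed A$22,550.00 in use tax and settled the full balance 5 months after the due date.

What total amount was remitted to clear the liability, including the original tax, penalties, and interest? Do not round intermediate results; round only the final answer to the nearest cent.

A$26,250.05

Penalty (uncapped): 5 × 2.25% × A$22,550.00 = A$2,536.88…; cap = 10% × A$22,550.00 = A$2,255.00 → penalty = A$2,255.00
Interest (15%/yr ÷ 12 = 1.25%/month): A$22,550.00 × ((1 + 0.0125)^5 − 1) = A$1,445.0526…
Total = A$22,550.00 + A$2,255.0000 + A$1,445.0526… = A$26,250.05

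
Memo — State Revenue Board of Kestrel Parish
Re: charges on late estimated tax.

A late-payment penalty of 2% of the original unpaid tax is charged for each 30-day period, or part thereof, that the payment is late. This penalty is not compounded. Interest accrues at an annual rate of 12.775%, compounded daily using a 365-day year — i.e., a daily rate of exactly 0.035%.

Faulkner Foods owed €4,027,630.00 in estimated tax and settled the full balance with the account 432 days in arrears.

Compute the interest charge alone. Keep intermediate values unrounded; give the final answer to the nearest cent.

€657,303.21

Interest: €4,027,630.00 × ((1 + 0.00035)^432 − 1) = €4,027,630.00 × 0.16319851… = €657,303.2117…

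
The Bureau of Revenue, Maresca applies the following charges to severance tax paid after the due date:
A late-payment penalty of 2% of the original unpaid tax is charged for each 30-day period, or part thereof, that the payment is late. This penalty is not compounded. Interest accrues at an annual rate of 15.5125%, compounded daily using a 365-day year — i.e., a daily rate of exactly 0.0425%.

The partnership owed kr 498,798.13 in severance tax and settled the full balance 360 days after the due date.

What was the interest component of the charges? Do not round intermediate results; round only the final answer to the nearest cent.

Interest: kr 498,798.13 × ((1 + 0.000425)^360 − 1) = kr 498,798.13 × 0.16528710… = kr 82,444.8977…

kr 82,444.90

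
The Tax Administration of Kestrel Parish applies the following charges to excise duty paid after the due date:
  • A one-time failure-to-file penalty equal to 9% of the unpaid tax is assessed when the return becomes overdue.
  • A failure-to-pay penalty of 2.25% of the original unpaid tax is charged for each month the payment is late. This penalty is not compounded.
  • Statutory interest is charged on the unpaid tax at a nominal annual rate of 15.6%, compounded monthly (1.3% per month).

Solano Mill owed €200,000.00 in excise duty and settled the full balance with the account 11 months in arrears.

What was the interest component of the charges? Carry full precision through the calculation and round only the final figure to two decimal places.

€30,533.42

Interest: €200,000.00 × ((1 + 0.013)^11 − 1) = €200,000.00 × 0.1526671… = €30,533.4208…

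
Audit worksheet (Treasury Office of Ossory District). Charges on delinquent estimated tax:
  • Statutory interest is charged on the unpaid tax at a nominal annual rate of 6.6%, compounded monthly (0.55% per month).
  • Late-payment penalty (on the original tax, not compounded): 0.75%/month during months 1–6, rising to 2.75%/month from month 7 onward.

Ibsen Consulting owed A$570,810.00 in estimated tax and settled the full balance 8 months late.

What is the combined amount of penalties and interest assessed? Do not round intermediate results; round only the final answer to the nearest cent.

A$82,685.47

Penalty, months 1–6: 6 × 0.75% × A$570,810.00 = A$25,686.45
Penalty, months 7–8: 2 × 2.75% × A$570,810.00 = A$31,394.55
Interest: A$570,810.00 × ((1 + 0.0055)^8 − 1) = A$570,810.00 × 0.0448564… = A$25,604.4710…
Penalties + interest = A$57,081.0000 + A$25,604.4710… = A$82,685.47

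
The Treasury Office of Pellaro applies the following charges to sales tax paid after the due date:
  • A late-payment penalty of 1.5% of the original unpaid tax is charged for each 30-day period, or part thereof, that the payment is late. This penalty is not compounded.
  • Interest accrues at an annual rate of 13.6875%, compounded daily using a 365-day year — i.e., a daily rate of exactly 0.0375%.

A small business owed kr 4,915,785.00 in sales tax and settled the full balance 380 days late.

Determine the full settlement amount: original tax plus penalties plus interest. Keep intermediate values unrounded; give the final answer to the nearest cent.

kr 6,627,079.27

Penalty periods: ⌈380/30⌉ = 13; penalty = 13 × 1.5% × kr 4,915,785.00 = kr 958,578.08…
Interest: kr 4,915,785.00 × ((1 + 0.000375)^380 − 1) = kr 4,915,785.00 × 0.15312228… = kr 752,716.1986…
Total = kr 4,915,785.00 + kr 958,578.0750 + kr 752,716.1986… = kr 6,627,079.27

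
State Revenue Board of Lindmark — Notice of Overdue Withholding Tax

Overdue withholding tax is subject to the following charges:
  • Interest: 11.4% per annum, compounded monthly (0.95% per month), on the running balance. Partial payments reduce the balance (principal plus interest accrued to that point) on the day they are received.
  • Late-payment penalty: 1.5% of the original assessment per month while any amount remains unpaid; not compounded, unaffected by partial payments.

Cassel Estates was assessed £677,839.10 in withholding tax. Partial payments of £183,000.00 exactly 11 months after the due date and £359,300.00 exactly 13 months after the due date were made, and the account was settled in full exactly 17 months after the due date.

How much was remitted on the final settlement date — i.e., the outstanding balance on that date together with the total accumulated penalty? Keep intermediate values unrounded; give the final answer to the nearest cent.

£402,056.45

Balance at month 11: £677,839.1000 × (1 + 0.0095)^11 = £752,135.6480…
After £183,000.00 payment: £752,135.6480… − £183,000.00 = £569,135.6480…
Balance at month 13: £569,135.6480… × (1 + 0.0095)^2 = £580,000.5898…
After £359,300.00 payment: £580,000.5898… − £359,300.00 = £220,700.5898…
Balance at month 17: £220,700.5898… × (1 + 0.0095)^4 = £229,207.4802…
Penalty: 17 × 1.5% × £677,839.10 = £172,848.97…
Final settlement = outstanding balance + penalty = £229,207.4802… + £172,848.97… = £402,056.45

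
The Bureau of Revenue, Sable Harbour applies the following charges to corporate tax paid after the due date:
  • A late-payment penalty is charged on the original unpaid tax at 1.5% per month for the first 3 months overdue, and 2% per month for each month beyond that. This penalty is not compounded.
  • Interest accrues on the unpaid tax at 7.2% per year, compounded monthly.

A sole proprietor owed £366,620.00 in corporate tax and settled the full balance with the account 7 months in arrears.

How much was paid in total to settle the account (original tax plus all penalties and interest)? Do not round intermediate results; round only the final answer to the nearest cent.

£428,125.49

Penalty, months 1–3: 3 × 1.5% × £366,620.00 = £16,497.90
Penalty, months 4–7: 4 × 2% × £366,620.00 = £29,329.60
Interest (7.2%/yr ÷ 12 = 0.6%/month): £366,620.00 × ((1 + 0.006)^7 − 1) = £15,677.9931…
Total = £366,620.00 + £45,827.5000 + £15,677.9931… = £428,125.49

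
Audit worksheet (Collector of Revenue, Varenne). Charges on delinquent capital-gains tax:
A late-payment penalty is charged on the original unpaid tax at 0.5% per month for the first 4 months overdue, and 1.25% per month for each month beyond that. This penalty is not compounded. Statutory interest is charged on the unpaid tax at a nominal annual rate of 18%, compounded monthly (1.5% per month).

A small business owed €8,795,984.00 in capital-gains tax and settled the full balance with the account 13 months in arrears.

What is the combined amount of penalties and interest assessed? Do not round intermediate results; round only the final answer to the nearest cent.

Penalty, months 1–4: 4 × 0.5% × €8,795,984.00 = €175,919.68
Penalty, months 5–13: 9 × 1.25% × €8,795,984.00 = €989,548.20
Interest: €8,795,984.00 × ((1 + 0.015)^13 − 1) = €8,795,984.00 × 0.2135524… = €1,878,403.8809…
Penalties + interest = €1,165,467.8800 + €1,878,403.8809… = €3,043,871.76

€3,043,871.76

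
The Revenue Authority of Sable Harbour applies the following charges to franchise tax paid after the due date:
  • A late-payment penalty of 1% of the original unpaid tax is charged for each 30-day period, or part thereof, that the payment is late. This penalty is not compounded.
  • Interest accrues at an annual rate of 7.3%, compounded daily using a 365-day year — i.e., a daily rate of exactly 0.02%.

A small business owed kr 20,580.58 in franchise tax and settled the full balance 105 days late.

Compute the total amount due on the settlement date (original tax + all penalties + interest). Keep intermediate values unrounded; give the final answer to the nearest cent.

kr 21,840.52

Penalty periods: ⌈105/30⌉ = 4; penalty = 4 × 1% × kr 20,580.58 = kr 823.22…
Interest: kr 20,580.58 × ((1 + 0.0002)^105 − 1) = kr 20,580.58 × 0.02121991… = kr 436.7180…
Total = kr 20,580.58 + kr 823.2232 + kr 436.7180… = kr 21,840.52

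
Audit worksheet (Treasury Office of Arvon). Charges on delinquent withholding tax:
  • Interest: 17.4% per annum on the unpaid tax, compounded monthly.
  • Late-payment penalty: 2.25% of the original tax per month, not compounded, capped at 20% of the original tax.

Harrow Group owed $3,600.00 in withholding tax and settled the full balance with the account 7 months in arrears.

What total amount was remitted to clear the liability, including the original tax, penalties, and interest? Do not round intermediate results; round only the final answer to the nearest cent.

$4,548.68

Penalty: 7 × 2.25% × $3,600.00 = $567.00 (below the 20% cap of $720.00)
Interest (17.4%/yr ÷ 12 = 1.45%/month): $3,600.00 × ((1 + 0.0145)^7 − 1) = $381.6846…
Total = $3,600.00 + $567.0000 + $381.6846… = $4,548.68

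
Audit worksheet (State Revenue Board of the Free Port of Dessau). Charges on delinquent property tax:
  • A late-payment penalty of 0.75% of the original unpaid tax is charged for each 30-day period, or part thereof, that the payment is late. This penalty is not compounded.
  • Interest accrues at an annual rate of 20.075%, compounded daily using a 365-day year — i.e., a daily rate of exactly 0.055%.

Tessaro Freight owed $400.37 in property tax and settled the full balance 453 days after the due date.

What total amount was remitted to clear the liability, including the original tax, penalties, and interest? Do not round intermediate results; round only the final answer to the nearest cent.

Penalty periods: ⌈453/30⌉ = 16; penalty = 16 × 0.75% × $400.37 = $48.04…
Interest: $400.37 × ((1 + 0.00055)^453 − 1) = $400.37 × 0.28284659… = $113.2433…
Total = $400.37 + $48.0444 + $113.2433… = $561.66

$561.66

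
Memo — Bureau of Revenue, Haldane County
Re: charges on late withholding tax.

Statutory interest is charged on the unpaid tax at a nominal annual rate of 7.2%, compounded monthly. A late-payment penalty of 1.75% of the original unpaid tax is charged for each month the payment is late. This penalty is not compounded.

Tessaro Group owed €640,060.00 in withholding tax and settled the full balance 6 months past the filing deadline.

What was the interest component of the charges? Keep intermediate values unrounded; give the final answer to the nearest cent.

Interest (7.2%/yr ÷ 12 = 0.6%/month): €640,060.00 × ((1 + 0.006)^6 − 1) = €23,390.5699…

€23,390.57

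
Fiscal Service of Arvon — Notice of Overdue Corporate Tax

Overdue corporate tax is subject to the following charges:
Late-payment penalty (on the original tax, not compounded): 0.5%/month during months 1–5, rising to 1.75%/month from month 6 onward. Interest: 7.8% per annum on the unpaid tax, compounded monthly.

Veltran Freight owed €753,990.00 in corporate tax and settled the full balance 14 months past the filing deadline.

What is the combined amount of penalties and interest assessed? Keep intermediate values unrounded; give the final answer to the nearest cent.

€209,191.90

Penalty, months 1–5: 5 × 0.5% × €753,990.00 = €18,849.75
Penalty, months 6–14: 9 × 1.75% × €753,990.00 = €118,753.43…
Interest (7.8%/yr ÷ 12 = 0.65%/month): €753,990.00 × ((1 + 0.0065)^14 − 1) = €71,588.7295…
Penalties + interest = €137,603.1750 + €71,588.7295… = €209,191.90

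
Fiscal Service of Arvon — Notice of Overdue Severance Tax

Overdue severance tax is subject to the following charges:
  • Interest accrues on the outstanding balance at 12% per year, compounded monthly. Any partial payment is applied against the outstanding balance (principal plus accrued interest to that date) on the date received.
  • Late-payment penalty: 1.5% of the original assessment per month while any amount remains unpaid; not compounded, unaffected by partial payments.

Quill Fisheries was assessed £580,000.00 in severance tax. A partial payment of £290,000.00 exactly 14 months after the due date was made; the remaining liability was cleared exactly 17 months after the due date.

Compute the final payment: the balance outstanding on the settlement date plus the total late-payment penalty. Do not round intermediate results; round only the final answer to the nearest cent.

Monthly rate = 12% ÷ 12 = 1%
Balance at month 14: £580,000.0000 × (1 + 0.01)^14 = £666,695.0437…
After £290,000.00 payment: £666,695.0437… − £290,000.00 = £376,695.0437…
Balance at month 17: £376,695.0437… × (1 + 0.01)^3 = £388,109.2802…
Penalty: 17 × 1.5% × £580,000.00 = £147,900.00
Final settlement = outstanding balance + penalty = £388,109.2802… + £147,900.00 = £536,009.28

£536,009.28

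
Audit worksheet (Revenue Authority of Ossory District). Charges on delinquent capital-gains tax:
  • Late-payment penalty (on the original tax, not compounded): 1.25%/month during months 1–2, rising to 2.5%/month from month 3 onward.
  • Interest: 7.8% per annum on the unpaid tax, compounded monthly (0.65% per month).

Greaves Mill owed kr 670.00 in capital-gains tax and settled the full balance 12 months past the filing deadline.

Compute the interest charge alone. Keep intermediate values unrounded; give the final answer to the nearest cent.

Interest: kr 670.00 × ((1 + 0.0065)^12 − 1) = kr 670.00 × 0.0808498… = kr 54.1694…

kr 54.17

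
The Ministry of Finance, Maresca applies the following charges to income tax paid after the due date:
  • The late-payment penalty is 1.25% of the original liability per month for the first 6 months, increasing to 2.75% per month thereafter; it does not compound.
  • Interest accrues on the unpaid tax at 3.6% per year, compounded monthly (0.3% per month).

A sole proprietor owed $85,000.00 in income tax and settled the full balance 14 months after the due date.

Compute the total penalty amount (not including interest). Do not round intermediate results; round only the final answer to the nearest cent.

Penalty, months 1–6: 6 × 1.25% × $85,000.00 = $6,375.00
Penalty, months 7–14: 8 × 2.75% × $85,000.00 = $18,700.00
Total penalty = $6,375.00 + $18,700.00 = $25,075.00

$25,075.00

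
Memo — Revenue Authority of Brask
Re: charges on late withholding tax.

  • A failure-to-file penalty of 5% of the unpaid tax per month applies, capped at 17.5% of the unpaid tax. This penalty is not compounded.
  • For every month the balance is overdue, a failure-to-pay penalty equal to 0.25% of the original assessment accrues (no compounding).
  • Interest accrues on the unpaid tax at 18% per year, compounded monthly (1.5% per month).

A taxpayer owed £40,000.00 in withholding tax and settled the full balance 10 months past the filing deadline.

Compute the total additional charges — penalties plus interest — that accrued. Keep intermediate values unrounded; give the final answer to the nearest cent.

£14,421.63

Failure-to-file: 10 × 5% × £40,000.00 = £20,000.00, capped at 17.5% × £40,000.00 = £7,000.00
Failure-to-pay penalty = 0.25% × £40,000.00 × 10 mo = £1,000.00
Interest: £40,000.00 × ((1 + 0.015)^10 − 1) = £40,000.00 × 0.1605408… = £6,421.6330…
Penalties + interest = £8,000.0000 + £6,421.6330… = £14,421.63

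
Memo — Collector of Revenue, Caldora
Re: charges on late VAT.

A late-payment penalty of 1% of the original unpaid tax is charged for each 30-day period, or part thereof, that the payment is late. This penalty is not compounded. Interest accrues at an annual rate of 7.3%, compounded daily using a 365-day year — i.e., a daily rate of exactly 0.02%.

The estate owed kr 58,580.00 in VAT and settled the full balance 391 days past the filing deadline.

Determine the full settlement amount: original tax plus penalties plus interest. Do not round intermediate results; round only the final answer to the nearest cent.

Penalty periods: ⌈391/30⌉ = 14; penalty = 14 × 1% × kr 58,580.00 = kr 8,201.20
Interest: kr 58,580.00 × ((1 + 0.0002)^391 − 1) = kr 58,580.00 × 0.08133045… = kr 4,764.3378…
Total = kr 58,580.00 + kr 8,201.2000 + kr 4,764.3378… = kr 71,545.54

kr 71,545.54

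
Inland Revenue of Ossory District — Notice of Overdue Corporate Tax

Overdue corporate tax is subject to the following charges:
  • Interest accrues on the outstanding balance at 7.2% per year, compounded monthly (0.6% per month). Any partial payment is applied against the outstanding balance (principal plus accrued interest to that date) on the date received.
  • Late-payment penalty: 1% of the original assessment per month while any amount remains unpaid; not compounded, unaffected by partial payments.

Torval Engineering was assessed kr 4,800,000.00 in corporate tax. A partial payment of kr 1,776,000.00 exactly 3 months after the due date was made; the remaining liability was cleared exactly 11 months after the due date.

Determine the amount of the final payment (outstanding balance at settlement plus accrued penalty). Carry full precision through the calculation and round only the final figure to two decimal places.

Balance at month 3: kr 4,800,000.0000 × (1 + 0.006)^3 = kr 4,886,919.4368
After kr 1,776,000.00 payment: kr 4,886,919.4368 − kr 1,776,000.00 = kr 3,110,919.4368
Balance at month 11: kr 3,110,919.4368 × (1 + 0.006)^8 = kr 3,263,417.2898…
Penalty: 11 × 1% × kr 4,800,000.00 = kr 528,000.00
Final settlement = outstanding balance + penalty = kr 3,263,417.2898… + kr 528,000.00 = kr 3,791,417.29

kr 3,791,417.29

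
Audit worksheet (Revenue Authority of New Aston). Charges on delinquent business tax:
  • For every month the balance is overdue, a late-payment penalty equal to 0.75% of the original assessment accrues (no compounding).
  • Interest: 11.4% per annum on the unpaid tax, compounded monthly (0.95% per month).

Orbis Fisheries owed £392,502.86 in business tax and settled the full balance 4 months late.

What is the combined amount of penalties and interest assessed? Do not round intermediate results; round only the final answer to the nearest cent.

Late-payment penalty = 0.75% × £392,502.86 × 4 mo = £11,775.09…
Interest: £392,502.86 × ((1 + 0.0095)^4 − 1) = £392,502.86 × 0.0385449… = £15,128.9983…
Penalties + interest = £11,775.0858 + £15,128.9983… = £26,904.08

£26,904.08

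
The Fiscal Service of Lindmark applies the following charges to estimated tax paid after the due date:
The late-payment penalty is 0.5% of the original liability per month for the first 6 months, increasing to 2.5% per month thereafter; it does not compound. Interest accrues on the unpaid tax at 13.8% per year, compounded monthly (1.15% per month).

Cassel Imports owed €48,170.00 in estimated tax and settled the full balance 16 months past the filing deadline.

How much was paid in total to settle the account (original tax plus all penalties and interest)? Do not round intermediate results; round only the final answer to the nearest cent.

€71,327.94

Penalty, months 1–6: 6 × 0.5% × €48,170.00 = €1,445.10
Penalty, months 7–16: 10 × 2.5% × €48,170.00 = €12,042.50
Interest: €48,170.00 × ((1 + 0.0115)^16 − 1) = €48,170.00 × 0.2007544… = €9,670.3404…
Total = €48,170.00 + €13,487.6000 + €9,670.3404… = €71,327.94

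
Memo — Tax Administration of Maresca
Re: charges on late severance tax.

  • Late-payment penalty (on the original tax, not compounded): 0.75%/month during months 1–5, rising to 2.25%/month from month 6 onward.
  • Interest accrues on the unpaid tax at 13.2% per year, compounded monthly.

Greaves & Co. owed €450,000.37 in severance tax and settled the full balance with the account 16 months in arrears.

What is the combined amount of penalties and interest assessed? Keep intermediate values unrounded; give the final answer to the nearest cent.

Penalty, months 1–5: 5 × 0.75% × €450,000.37 = €16,875.01…
Penalty, months 6–16: 11 × 2.25% × €450,000.37 = €111,375.09…
Interest (13.2%/yr ÷ 12 = 1.1%/month): €450,000.37 × ((1 + 0.011)^16 − 1) = €86,081.7968…
Penalties + interest = €128,250.1055… + €86,081.7968… = €214,331.90

€214,331.90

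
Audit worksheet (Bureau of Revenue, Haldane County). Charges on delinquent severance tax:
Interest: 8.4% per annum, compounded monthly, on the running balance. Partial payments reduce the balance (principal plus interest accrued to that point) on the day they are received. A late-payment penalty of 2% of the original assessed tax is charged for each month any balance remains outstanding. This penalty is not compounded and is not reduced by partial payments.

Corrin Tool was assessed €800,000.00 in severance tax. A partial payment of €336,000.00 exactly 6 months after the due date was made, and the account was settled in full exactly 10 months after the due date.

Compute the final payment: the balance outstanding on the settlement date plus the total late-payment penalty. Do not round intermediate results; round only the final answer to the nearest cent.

Monthly rate = 8.4% ÷ 12 = 0.7%
Balance at month 6: €800,000.0000 × (1 + 0.007)^6 = €834,193.5169…
After €336,000.00 payment: €834,193.5169… − €336,000.00 = €498,193.5169…
Balance at month 10: €498,193.5169… × (1 + 0.007)^4 = €512,290.0890…
Penalty: 10 × 2% × €800,000.00 = €160,000.00
Final settlement = outstanding balance + penalty = €512,290.0890… + €160,000.00 = €672,290.09

€672,290.09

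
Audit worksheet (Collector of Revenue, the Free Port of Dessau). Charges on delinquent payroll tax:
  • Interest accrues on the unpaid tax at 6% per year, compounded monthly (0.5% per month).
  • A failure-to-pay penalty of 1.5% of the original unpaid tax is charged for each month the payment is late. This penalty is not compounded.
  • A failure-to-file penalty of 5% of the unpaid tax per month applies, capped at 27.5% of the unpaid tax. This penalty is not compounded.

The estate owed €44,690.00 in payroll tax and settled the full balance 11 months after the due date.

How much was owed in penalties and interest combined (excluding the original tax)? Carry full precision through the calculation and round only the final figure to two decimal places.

€22,183.93

Failure-to-file: 11 × 5% × €44,690.00 = €24,579.50, capped at 27.5% × €44,690.00 = €12,289.75
Failure-to-pay penalty: 11 × 1.5% × €44,690.00 = €7,373.85
Interest: €44,690.00 × ((1 + 0.005)^11 − 1) = €44,690.00 × 0.0563958… = €2,520.3298…
Penalties + interest = €19,663.6000 + €2,520.3298… = €22,183.93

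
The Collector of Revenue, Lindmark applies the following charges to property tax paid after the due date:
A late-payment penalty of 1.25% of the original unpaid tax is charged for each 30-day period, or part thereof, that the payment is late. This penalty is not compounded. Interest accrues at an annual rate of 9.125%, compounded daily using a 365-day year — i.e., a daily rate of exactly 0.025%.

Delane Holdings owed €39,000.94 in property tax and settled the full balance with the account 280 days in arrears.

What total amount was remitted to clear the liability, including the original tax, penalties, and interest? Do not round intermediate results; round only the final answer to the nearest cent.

Penalty periods: ⌈280/30⌉ = 10; penalty = 10 × 1.25% × €39,000.94 = €4,875.12…
Interest: €39,000.94 × ((1 + 0.00025)^280 − 1) = €39,000.94 × 0.07249880… = €2,827.5213…
Total = €39,000.94 + €4,875.1175 + €2,827.5213… = €46,703.58

€46,703.58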